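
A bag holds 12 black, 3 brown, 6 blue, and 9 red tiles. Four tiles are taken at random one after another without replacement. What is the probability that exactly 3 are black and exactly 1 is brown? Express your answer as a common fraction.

44/1827

Unordered draws without replacement: count favorable combinations over C(30,4).
Favorable = C(12,3) · C(3,1) · C(6,0) · C(9,0) = 660; total = C(30,4) = 27405.
P = 660/27405 = 44/1827 ≈ 0.0241.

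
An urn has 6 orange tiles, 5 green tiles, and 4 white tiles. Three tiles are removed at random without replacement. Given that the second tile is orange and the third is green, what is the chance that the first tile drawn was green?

P(first=green and the second tile is orange and the third is green) = (5/15)·(6/14)·(4/13) = 4/91.
P(E) = Σ over first color = 5/91 + 4/91 + 4/91 = 1/7.
By Bayes, P(first=green | E) = 4/91 / 1/7 = 4/13 ≈ 0.3077.

4/13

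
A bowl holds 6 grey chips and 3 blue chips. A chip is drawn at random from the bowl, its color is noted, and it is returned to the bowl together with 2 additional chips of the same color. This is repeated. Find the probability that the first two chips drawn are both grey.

16/33

After a grey draw the bowl holds 8 grey out of 11.
P = (6/9)·(8/11) = 16/33 ≈ 0.4848.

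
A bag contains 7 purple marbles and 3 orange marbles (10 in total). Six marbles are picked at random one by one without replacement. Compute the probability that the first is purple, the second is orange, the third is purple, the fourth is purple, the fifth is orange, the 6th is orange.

1/120

Multiply the conditional probability of each draw in order, without replacement, so each draw removes one from its color and from the total.
P = (7/10) · (3/9) · (6/8) · (5/7) · (2/6) · (1/5) = 1/120 ≈ 0.0083.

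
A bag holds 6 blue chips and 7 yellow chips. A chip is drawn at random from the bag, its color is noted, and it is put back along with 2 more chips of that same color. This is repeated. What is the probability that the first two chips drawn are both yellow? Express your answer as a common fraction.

After a yellow draw the bag holds 9 yellow out of 15.
P = (7/13)·(9/15) = 21/65 ≈ 0.3231.

21/65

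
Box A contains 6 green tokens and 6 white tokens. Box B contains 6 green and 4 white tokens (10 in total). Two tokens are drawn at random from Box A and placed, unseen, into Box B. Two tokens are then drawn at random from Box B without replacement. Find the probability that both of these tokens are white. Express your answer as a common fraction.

75/484

Condition on how many of the transferred tokens are white (from Box A: 6 white of 12; then Box B has 12 total).
  0 white: C(6,0)C(6,2)/C(12,2) = 5/22; then P = C(4,2)/C(12,2) = 1/11
  1 white: C(6,1)C(6,1)/C(12,2) = 6/11; then P = C(5,2)/C(12,2) = 5/33
  2 white: C(6,2)C(6,0)/C(12,2) = 5/22; then P = C(6,2)/C(12,2) = 5/22
P(both white) = 75/484 ≈ 0.1550.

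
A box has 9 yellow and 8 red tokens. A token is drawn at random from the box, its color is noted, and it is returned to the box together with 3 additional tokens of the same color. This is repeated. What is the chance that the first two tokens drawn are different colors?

Either red then yellow, or yellow then red; after the first draw the total is 20.
P = (8/17)·(9/20) + (9/17)·(8/20) = 36/85 ≈ 0.4235.

36/85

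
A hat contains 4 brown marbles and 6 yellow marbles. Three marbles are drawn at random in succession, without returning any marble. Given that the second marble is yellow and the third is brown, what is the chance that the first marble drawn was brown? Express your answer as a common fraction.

3/8

P(first=brown and the second marble is yellow and the third is brown) = (4/10)·(6/9)·(3/8) = 1/10.
P(E) = Σ over first color = 1/10 + 1/6 = 4/15.
By Bayes, P(first=brown | E) = 1/10 / 4/15 = 3/8 ≈ 0.3750.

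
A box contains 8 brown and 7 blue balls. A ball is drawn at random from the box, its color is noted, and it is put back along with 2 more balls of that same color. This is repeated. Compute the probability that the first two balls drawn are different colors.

Either blue then brown, or brown then blue; after the first draw the total is 17.
P = (7/15)·(8/17) + (8/15)·(7/17) = 112/255 ≈ 0.4392.

112/255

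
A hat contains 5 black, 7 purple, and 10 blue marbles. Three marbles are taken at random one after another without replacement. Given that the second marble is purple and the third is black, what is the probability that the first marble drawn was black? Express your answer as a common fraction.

1/5

P(first=black and the second marble is purple and the third is black) = (5/22)·(7/21)·(4/20) = 1/66.
P(E) = Σ over first color = 1/66 + 1/44 + 5/132 = 5/66.
By Bayes, P(first=black | E) = 1/66 / 5/66 = 1/5 ≈ 0.2000.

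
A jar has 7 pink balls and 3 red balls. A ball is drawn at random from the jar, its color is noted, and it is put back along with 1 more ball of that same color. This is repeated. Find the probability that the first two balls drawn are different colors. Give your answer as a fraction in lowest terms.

21/55

Either pink then red, or red then pink; after the first draw the total is 11.
P = (7/10)·(3/11) + (3/10)·(7/11) = 21/55 ≈ 0.3818.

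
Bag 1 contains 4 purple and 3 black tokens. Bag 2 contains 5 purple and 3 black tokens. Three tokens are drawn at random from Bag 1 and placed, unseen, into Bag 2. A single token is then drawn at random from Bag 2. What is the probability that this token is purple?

Condition on how many of the transferred tokens are purple (from Bag 1: 4 purple of 7; then Bag 2 has 11 total).
  0 purple: C(4,0)C(3,3)/C(7,3) = 1/35; then P = 5/11
  1 purple: C(4,1)C(3,2)/C(7,3) = 12/35; then P = 6/11
  2 purple: C(4,2)C(3,1)/C(7,3) = 18/35; then P = 7/11
  3 purple: C(4,3)C(3,0)/C(7,3) = 4/35; then P = 8/11
P(purple from Bag 2) = 47/77 ≈ 0.6104.

47/77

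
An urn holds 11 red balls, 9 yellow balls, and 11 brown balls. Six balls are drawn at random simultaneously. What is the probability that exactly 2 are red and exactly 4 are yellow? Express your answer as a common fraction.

110/11687

Unordered draws without replacement: count favorable combinations over C(31,6).
Favorable = C(11,2) · C(9,4) · C(11,0) = 6930; total = C(31,6) = 736281.
P = 6930/736281 = 110/11687 ≈ 0.0094.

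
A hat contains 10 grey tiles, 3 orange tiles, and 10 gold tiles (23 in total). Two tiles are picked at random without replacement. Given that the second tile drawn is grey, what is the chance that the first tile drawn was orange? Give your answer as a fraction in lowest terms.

3/22

P(first=orange and the second tile drawn is grey) = (3/23)·(10/22) = 15/253.
P(the second tile drawn is grey) = Σ over first color = 45/253 + 15/253 + 50/253 = 10/23.
By Bayes, P(first=orange | the second tile drawn is grey) = 15/253 / 10/23 = 3/22 ≈ 0.1364.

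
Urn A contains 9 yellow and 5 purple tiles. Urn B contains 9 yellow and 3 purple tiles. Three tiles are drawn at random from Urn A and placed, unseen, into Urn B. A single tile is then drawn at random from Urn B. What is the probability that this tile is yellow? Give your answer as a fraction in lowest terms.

Condition on how many of the transferred tiles are yellow (from Urn A: 9 yellow of 14; then Urn B has 15 total).
  0 yellow: C(9,0)C(5,3)/C(14,3) = 5/182; then P = 9/15
  1 yellow: C(9,1)C(5,2)/C(14,3) = 45/182; then P = 10/15
  2 yellow: C(9,2)C(5,1)/C(14,3) = 45/91; then P = 11/15
  3 yellow: C(9,3)C(5,0)/C(14,3) = 3/13; then P = 12/15
P(yellow from Urn B) = 51/70 ≈ 0.7286.

51/70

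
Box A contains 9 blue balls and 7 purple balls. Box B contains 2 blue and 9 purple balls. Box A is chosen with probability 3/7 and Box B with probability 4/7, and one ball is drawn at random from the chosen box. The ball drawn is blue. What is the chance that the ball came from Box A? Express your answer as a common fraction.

P(blue | Box A) = 9/16; P(blue | Box B) = 2/11.
P(blue) = 3/7·9/16 + 4/7·2/11 = 425/1232.
By Bayes' rule, P(Box A | blue) = 27/112 / 425/1232 = 297/425 ≈ 0.6988.

297/425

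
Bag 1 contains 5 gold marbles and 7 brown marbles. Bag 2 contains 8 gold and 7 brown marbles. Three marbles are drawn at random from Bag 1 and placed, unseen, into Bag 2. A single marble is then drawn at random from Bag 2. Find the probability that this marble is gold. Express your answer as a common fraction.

37/72

Condition on how many of the transferred marbles are gold (from Bag 1: 5 gold of 12; then Bag 2 has 18 total).
  0 gold: C(5,0)C(7,3)/C(12,3) = 7/44; then P = 8/18
  1 gold: C(5,1)C(7,2)/C(12,3) = 21/44; then P = 9/18
  2 gold: C(5,2)C(7,1)/C(12,3) = 7/22; then P = 10/18
  3 gold: C(5,3)C(7,0)/C(12,3) = 1/22; then P = 11/18
P(gold from Bag 2) = 37/72 ≈ 0.5139.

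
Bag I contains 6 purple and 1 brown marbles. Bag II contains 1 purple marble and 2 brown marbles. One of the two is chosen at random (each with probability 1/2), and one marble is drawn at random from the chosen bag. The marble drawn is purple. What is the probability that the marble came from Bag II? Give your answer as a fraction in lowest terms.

P(purple | Bag I) = 6/7; P(purple | Bag II) = 1/3.
P(purple) = 1/2·6/7 + 1/2·1/3 = 25/42.
By Bayes' rule, P(Bag II | purple) = 1/6 / 25/42 = 7/25 ≈ 0.2800.

7/25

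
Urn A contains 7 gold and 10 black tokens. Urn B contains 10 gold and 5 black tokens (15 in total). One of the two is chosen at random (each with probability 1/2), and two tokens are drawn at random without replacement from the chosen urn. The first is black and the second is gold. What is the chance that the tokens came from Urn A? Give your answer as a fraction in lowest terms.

P(E | Urn A) = 35/136; P(E | Urn B) = 5/21.
P(E) = 1/2·35/136 + 1/2·5/21 = 1415/5712.
By Bayes' rule, P(Urn A | E) = 35/272 / 1415/5712 = 147/283 ≈ 0.5194.

147/283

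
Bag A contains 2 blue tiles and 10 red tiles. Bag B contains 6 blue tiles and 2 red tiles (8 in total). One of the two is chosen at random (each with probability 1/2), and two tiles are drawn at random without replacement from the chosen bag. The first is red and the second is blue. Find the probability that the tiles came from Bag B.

99/169

P(E | Bag A) = 5/33; P(E | Bag B) = 3/14.
P(E) = 1/2·5/33 + 1/2·3/14 = 169/924.
By Bayes' rule, P(Bag B | E) = 3/28 / 169/924 = 99/169 ≈ 0.5858.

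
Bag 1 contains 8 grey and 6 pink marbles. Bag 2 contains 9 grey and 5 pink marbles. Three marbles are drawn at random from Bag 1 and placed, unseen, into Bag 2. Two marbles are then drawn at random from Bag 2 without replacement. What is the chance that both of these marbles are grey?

1191/3094

Condition on how many of the transferred marbles are grey (from Bag 1: 8 grey of 14; then Bag 2 has 17 total).
  0 grey: C(8,0)C(6,3)/C(14,3) = 5/91; then P = C(9,2)/C(17,2) = 9/34
  1 grey: C(8,1)C(6,2)/C(14,3) = 30/91; then P = C(10,2)/C(17,2) = 45/136
  2 grey: C(8,2)C(6,1)/C(14,3) = 6/13; then P = C(11,2)/C(17,2) = 55/136
  3 grey: C(8,3)C(6,0)/C(14,3) = 2/13; then P = C(12,2)/C(17,2) = 33/68
P(both grey) = 1191/3094 ≈ 0.3849.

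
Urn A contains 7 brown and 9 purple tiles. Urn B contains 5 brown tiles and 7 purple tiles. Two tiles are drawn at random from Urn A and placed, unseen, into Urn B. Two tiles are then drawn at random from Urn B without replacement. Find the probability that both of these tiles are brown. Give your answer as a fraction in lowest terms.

Condition on how many of the transferred tiles are brown (from Urn A: 7 brown of 16; then Urn B has 14 total).
  0 brown: C(7,0)C(9,2)/C(16,2) = 3/10; then P = C(5,2)/C(14,2) = 10/91
  1 brown: C(7,1)C(9,1)/C(16,2) = 21/40; then P = C(6,2)/C(14,2) = 15/91
  2 brown: C(7,2)C(9,0)/C(16,2) = 7/40; then P = C(7,2)/C(14,2) = 3/13
P(both brown) = 291/1820 ≈ 0.1599.

291/1820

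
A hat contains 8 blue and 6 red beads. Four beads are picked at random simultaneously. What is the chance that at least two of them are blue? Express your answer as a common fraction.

Sum the hypergeometric tail for j = 2,…,4 blue beads.
Favorable = C(8,2)·C(6,2) + C(8,3)·C(6,1) + C(8,4)·C(6,0) = 826; total = C(14,4) = 1001.
P = 826/1001 = 118/143 ≈ 0.8252.

118/143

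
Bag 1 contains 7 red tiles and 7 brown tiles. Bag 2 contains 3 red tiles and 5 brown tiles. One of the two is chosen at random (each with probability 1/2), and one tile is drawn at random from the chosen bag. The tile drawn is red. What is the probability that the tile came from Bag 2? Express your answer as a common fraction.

3/7

P(red | Bag 1) = 1/2; P(red | Bag 2) = 3/8.
P(red) = 1/2·1/2 + 1/2·3/8 = 7/16.
By Bayes' rule, P(Bag 2 | red) = 3/16 / 7/16 = 3/7 ≈ 0.4286.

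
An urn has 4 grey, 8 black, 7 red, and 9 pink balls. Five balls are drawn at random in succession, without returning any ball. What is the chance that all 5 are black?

Unordered draws without replacement: count favorable combinations over C(28,5).
Favorable = C(4,0) · C(8,5) · C(7,0) · C(9,0) = 56; total = C(28,5) = 98280.
P = 56/98280 = 1/1755 ≈ 0.0006.

1/1755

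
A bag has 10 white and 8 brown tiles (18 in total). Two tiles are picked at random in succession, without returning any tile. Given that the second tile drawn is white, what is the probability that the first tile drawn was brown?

P(first=brown and the second tile drawn is white) = (8/18)·(10/17) = 40/153.
P(the second tile drawn is white) = Σ over first color = 5/17 + 40/153 = 5/9.
By Bayes, P(first=brown | the second tile drawn is white) = 40/153 / 5/9 = 8/17 ≈ 0.4706.

8/17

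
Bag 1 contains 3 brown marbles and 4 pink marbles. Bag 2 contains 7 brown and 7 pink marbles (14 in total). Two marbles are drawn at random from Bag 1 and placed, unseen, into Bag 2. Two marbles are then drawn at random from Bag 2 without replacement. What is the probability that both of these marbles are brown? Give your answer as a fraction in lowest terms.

Condition on how many of the transferred marbles are brown (from Bag 1: 3 brown of 7; then Bag 2 has 16 total).
  0 brown: C(3,0)C(4,2)/C(7,2) = 2/7; then P = C(7,2)/C(16,2) = 7/40
  1 brown: C(3,1)C(4,1)/C(7,2) = 4/7; then P = C(8,2)/C(16,2) = 7/30
  2 brown: C(3,2)C(4,0)/C(7,2) = 1/7; then P = C(9,2)/C(16,2) = 3/10
P(both brown) = 19/84 ≈ 0.2262.

19/84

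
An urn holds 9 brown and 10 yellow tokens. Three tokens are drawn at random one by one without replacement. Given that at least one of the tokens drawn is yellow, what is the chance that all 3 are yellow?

8/59

P(all 3 yellow) = C(10,3)/C(19,3) = 40/323; P(at least one yellow) = 1 − C(9,3)/C(19,3) = 295/323.
Since 'all 3 yellow' ⊆ 'at least one yellow', P(all 3 | at least one) = 40/323 / 295/323 = 8/59 ≈ 0.1356.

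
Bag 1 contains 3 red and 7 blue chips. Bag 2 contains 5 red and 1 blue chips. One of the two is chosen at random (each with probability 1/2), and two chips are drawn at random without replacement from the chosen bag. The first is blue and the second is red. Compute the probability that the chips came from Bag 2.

5/12

P(E | Bag 1) = 7/30; P(E | Bag 2) = 1/6.
P(E) = 1/2·7/30 + 1/2·1/6 = 1/5.
By Bayes' rule, P(Bag 2 | E) = 1/12 / 1/5 = 5/12 ≈ 0.4167.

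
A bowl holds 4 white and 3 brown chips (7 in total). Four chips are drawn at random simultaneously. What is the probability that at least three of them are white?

Sum the hypergeometric tail for j = 3,…,4 white chips.
Favorable = C(4,3)·C(3,1) + C(4,4)·C(3,0) = 13; total = C(7,4) = 35.
P = 13/35 = 13/35 ≈ 0.3714.

13/35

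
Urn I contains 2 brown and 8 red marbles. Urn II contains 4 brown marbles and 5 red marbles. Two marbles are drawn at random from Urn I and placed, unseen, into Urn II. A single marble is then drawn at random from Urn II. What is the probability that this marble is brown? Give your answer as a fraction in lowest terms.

2/5

Condition on how many of the transferred marbles are brown (from Urn I: 2 brown of 10; then Urn II has 11 total).
  0 brown: C(2,0)C(8,2)/C(10,2) = 28/45; then P = 4/11
  1 brown: C(2,1)C(8,1)/C(10,2) = 16/45; then P = 5/11
  2 brown: C(2,2)C(8,0)/C(10,2) = 1/45; then P = 6/11
P(brown from Urn II) = 2/5 ≈ 0.4000.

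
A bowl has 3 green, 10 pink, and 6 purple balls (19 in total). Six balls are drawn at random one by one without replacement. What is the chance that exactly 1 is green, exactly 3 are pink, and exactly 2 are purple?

Unordered draws without replacement: count favorable combinations over C(19,6).
Favorable = C(3,1) · C(10,3) · C(6,2) = 5400; total = C(19,6) = 27132.
P = 5400/27132 = 450/2261 ≈ 0.1990.

450/2261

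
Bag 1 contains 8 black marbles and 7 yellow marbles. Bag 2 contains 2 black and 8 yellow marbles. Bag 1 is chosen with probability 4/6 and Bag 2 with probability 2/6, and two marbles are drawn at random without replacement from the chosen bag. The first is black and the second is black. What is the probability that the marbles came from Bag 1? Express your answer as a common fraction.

P(E | Bag 1) = 4/15; P(E | Bag 2) = 1/45.
P(E) = 2/3·4/15 + 1/3·1/45 = 5/27.
By Bayes' rule, P(Bag 1 | E) = 8/45 / 5/27 = 24/25 ≈ 0.9600.

24/25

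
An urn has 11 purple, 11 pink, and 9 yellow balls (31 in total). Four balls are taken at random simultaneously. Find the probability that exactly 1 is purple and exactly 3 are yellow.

Unordered draws without replacement: count favorable combinations over C(31,4).
Favorable = C(11,1) · C(11,0) · C(9,3) = 924; total = C(31,4) = 31465.
P = 924/31465 = 132/4495 ≈ 0.0294.

132/4495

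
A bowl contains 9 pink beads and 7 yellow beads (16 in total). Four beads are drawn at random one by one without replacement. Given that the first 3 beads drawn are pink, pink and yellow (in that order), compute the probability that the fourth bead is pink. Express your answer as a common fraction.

7/13

After removing 2 pink, 1 yellow, the bowl has 7 pink out of 13 remaining.
P(fourth is pink | given) = 7/13 ≈ 0.5385.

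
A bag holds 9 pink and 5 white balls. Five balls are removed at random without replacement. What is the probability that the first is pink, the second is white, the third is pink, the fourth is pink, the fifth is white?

6/143

Multiply the conditional probability of each draw in order, without replacement, so each draw removes one from its color and from the total.
P = (9/14) · (5/13) · (8/12) · (7/11) · (4/10) = 6/143 ≈ 0.0420.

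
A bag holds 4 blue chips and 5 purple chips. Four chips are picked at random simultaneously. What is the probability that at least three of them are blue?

1/6

Sum the hypergeometric tail for j = 3,…,4 blue chips.
Favorable = C(4,3)·C(5,1) + C(4,4)·C(5,0) = 21; total = C(9,4) = 126.
P = 21/126 = 1/6 ≈ 0.1667.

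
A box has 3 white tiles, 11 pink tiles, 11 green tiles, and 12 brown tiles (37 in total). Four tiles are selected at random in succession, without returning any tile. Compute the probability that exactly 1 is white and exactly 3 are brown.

44/4403

Unordered draws without replacement: count favorable combinations over C(37,4).
Favorable = C(3,1) · C(11,0) · C(11,0) · C(12,3) = 660; total = C(37,4) = 66045.
P = 660/66045 = 44/4403 ≈ 0.0100.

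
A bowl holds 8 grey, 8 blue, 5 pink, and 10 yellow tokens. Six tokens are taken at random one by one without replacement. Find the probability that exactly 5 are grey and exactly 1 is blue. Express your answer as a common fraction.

Unordered draws without replacement: count favorable combinations over C(31,6).
Favorable = C(8,5) · C(8,1) · C(5,0) · C(10,0) = 448; total = C(31,6) = 736281.
P = 448/736281 = 64/105183 ≈ 0.0006.

64/105183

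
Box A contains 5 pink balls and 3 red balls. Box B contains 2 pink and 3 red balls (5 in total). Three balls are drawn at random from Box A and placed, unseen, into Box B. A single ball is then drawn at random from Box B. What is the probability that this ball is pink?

31/64

Condition on how many of the transferred balls are pink (from Box A: 5 pink of 8; then Box B has 8 total).
  0 pink: C(5,0)C(3,3)/C(8,3) = 1/56; then P = 2/8
  1 pink: C(5,1)C(3,2)/C(8,3) = 15/56; then P = 3/8
  2 pink: C(5,2)C(3,1)/C(8,3) = 15/28; then P = 4/8
  3 pink: C(5,3)C(3,0)/C(8,3) = 5/28; then P = 5/8
P(pink from Box B) = 31/64 ≈ 0.4844.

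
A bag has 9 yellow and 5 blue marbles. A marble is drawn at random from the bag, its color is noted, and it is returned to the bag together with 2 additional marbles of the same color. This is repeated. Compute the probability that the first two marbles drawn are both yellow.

After a yellow draw the bag holds 11 yellow out of 16.
P = (9/14)·(11/16) = 99/224 ≈ 0.4420.

99/224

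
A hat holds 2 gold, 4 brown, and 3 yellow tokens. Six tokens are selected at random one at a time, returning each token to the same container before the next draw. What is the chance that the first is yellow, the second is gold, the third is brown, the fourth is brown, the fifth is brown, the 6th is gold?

256/177147

Multiply the conditional probability of each draw in order, with replacement (the composition resets each draw).
P = (3/9) · (2/9) · (4/9) · (4/9) · (4/9) · (2/9) = 256/177147 ≈ 0.0014.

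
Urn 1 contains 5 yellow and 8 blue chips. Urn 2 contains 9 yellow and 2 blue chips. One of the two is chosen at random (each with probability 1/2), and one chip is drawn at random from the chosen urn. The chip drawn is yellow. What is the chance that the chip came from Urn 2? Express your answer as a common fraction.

117/172

P(yellow | Urn 1) = 5/13; P(yellow | Urn 2) = 9/11.
P(yellow) = 1/2·5/13 + 1/2·9/11 = 86/143.
By Bayes' rule, P(Urn 2 | yellow) = 9/22 / 86/143 = 117/172 ≈ 0.6802.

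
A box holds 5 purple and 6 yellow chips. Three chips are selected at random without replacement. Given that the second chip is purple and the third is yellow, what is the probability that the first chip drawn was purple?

4/9

P(first=purple and the second chip is purple and the third is yellow) = (5/11)·(4/10)·(6/9) = 4/33.
P(E) = Σ over first color = 4/33 + 5/33 = 3/11.
By Bayes, P(first=purple | E) = 4/33 / 3/11 = 4/9 ≈ 0.4444.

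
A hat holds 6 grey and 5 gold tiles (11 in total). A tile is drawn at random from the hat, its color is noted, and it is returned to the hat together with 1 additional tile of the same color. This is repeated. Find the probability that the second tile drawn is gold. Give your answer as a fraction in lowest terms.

5/11

Condition on the first draw. If first is gold (prob 5/11), second-gold has prob (6)/(12); if not (prob 6/11), it has prob 5/(12).
P = (5/11)·(6/12) + (6/11)·(5/12) = 5/11 ≈ 0.4545.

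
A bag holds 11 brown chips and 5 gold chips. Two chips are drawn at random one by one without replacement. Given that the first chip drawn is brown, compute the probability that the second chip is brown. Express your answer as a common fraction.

2/3

After removing 1 brown, the bag has 10 brown out of 15 remaining.
P(second is brown | given) = 10/15 = 2/3 ≈ 0.6667.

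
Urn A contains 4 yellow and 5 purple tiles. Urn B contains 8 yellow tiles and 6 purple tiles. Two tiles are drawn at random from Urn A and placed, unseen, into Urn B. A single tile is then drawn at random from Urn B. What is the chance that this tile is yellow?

5/9

Condition on how many of the transferred tiles are yellow (from Urn A: 4 yellow of 9; then Urn B has 16 total).
  0 yellow: C(4,0)C(5,2)/C(9,2) = 5/18; then P = 8/16
  1 yellow: C(4,1)C(5,1)/C(9,2) = 5/9; then P = 9/16
  2 yellow: C(4,2)C(5,0)/C(9,2) = 1/6; then P = 10/16
P(yellow from Urn B) = 5/9 ≈ 0.5556.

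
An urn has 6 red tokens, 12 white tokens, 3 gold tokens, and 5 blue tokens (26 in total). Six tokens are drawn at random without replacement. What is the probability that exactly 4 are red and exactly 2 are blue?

15/23023

Unordered draws without replacement: count favorable combinations over C(26,6).
Favorable = C(6,4) · C(12,0) · C(3,0) · C(5,2) = 150; total = C(26,6) = 230230.
P = 150/230230 = 15/23023 ≈ 0.0007.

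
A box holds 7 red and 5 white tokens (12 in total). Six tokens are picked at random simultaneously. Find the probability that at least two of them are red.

131/132

Sum the hypergeometric tail for j = 2,…,6 red tokens.
Favorable = C(7,2)·C(5,4) + C(7,3)·C(5,3) + C(7,4)·C(5,2) + C(7,5)·C(5,1) + C(7,6)·C(5,0) = 917; total = C(12,6) = 924.
P = 917/924 = 131/132 ≈ 0.9924.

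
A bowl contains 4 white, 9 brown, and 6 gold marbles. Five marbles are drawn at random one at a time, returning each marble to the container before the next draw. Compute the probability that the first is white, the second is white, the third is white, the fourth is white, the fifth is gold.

Multiply the conditional probability of each draw in order, with replacement (the composition resets each draw).
P = (4/19) · (4/19) · (4/19) · (4/19) · (6/19) = 1536/2476099 ≈ 0.0006.

1536/2476099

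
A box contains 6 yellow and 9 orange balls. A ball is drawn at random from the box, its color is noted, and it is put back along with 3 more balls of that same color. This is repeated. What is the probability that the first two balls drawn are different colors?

Either orange then yellow, or yellow then orange; after the first draw the total is 18.
P = (9/15)·(6/18) + (6/15)·(9/18) = 2/5 ≈ 0.4000.

2/5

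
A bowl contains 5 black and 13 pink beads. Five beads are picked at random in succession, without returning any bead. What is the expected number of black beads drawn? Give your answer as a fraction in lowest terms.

By linearity of expectation, E[X] = Σ P(draw i is black); by symmetry each draw (even without replacement) has P(black) = 5/18.
E[X] = 5 · 5/18 = 25/18 ≈ 1.3889.

25/18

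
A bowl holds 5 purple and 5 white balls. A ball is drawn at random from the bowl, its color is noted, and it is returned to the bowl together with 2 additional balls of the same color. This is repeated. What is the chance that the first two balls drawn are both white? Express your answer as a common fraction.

7/24

After a white draw the bowl holds 7 white out of 12.
P = (5/10)·(7/12) = 7/24 ≈ 0.2917.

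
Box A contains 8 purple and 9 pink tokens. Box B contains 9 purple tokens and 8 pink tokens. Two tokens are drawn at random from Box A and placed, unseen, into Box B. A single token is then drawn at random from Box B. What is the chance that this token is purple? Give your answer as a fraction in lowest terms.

169/323

Condition on how many of the transferred tokens are purple (from Box A: 8 purple of 17; then Box B has 19 total).
  0 purple: C(8,0)C(9,2)/C(17,2) = 9/34; then P = 9/19
  1 purple: C(8,1)C(9,1)/C(17,2) = 9/17; then P = 10/19
  2 purple: C(8,2)C(9,0)/C(17,2) = 7/34; then P = 11/19
P(purple from Box B) = 169/323 ≈ 0.5232.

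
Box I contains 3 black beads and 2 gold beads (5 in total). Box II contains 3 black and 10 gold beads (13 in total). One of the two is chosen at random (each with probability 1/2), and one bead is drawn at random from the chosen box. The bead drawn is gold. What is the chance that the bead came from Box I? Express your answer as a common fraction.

P(gold | Box I) = 2/5; P(gold | Box II) = 10/13.
P(gold) = 1/2·2/5 + 1/2·10/13 = 38/65.
By Bayes' rule, P(Box I | gold) = 1/5 / 38/65 = 13/38 ≈ 0.3421.

13/38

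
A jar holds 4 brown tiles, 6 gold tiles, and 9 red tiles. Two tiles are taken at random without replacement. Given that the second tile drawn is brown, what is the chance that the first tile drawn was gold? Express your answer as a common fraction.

1/3

P(first=gold and the second tile drawn is brown) = (6/19)·(4/18) = 4/57.
P(the second tile drawn is brown) = Σ over first color = 2/57 + 4/57 + 2/19 = 4/19.
By Bayes, P(first=gold | the second tile drawn is brown) = 4/57 / 4/19 = 1/3 ≈ 0.3333.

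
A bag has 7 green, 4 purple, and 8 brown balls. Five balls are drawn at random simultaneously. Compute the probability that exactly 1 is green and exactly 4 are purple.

Unordered draws without replacement: count favorable combinations over C(19,5).
Favorable = C(7,1) · C(4,4) · C(8,0) = 7; total = C(19,5) = 11628.
P = 7/11628 = 7/11628 ≈ 0.0006.

7/11628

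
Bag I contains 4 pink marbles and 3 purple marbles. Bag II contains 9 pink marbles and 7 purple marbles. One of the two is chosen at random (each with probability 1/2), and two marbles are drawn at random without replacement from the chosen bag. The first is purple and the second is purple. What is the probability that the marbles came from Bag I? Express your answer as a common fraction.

40/89

P(E | Bag I) = 1/7; P(E | Bag II) = 7/40.
P(E) = 1/2·1/7 + 1/2·7/40 = 89/560.
By Bayes' rule, P(Bag I | E) = 1/14 / 89/560 = 40/89 ≈ 0.4494.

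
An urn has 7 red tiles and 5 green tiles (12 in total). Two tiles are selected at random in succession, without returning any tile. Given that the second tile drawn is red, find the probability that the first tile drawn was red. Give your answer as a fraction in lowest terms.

P(first=red and the second tile drawn is red) = (7/12)·(6/11) = 7/22.
P(the second tile drawn is red) = Σ over first color = 7/22 + 35/132 = 7/12.
By Bayes, P(first=red | the second tile drawn is red) = 7/22 / 7/12 = 6/11 ≈ 0.5455.

6/11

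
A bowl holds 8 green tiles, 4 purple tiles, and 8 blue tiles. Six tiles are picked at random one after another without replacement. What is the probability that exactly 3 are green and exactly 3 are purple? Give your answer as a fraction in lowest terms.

28/4845

Unordered draws without replacement: count favorable combinations over C(20,6).
Favorable = C(8,3) · C(4,3) · C(8,0) = 224; total = C(20,6) = 38760.
P = 224/38760 = 28/4845 ≈ 0.0058.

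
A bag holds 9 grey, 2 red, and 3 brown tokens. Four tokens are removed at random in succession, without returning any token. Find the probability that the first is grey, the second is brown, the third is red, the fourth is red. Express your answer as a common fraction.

Multiply the conditional probability of each draw in order, without replacement, so each draw removes one from its color and from the total.
P = (9/14) · (3/13) · (2/12) · (1/11) = 9/4004 ≈ 0.0022.

9/4004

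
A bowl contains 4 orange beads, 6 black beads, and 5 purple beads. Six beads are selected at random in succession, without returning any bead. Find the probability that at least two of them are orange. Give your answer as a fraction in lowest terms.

Sum the hypergeometric tail for j = 2,…,4 orange beads.
Favorable = C(4,2)·C(11,4) + C(4,3)·C(11,3) + C(4,4)·C(11,2) = 2695; total = C(15,6) = 5005.
P = 2695/5005 = 7/13 ≈ 0.5385.

7/13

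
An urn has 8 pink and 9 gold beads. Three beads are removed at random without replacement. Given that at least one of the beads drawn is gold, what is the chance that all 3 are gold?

P(all 3 gold) = C(9,3)/C(17,3) = 21/170; P(at least one gold) = 1 − C(8,3)/C(17,3) = 78/85.
Since 'all 3 gold' ⊆ 'at least one gold', P(all 3 | at least one) = 21/170 / 78/85 = 7/52 ≈ 0.1346.

7/52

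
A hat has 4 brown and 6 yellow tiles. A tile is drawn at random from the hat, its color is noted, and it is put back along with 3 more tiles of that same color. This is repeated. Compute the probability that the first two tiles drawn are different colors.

24/65

Either yellow then brown, or brown then yellow; after the first draw the total is 13.
P = (6/10)·(4/13) + (4/10)·(6/13) = 24/65 ≈ 0.3692.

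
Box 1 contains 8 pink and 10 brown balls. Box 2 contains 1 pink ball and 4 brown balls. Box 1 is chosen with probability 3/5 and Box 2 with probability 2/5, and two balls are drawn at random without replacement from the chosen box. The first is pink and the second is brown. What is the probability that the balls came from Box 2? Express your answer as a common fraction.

51/151

P(E | Box 1) = 40/153; P(E | Box 2) = 1/5.
P(E) = 3/5·40/153 + 2/5·1/5 = 302/1275.
By Bayes' rule, P(Box 2 | E) = 2/25 / 302/1275 = 51/151 ≈ 0.3377.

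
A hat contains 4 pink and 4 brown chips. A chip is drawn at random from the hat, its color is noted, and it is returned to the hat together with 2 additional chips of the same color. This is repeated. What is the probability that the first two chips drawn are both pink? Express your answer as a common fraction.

3/10

After a pink draw the hat holds 6 pink out of 10.
P = (4/8)·(6/10) = 3/10 ≈ 0.3000.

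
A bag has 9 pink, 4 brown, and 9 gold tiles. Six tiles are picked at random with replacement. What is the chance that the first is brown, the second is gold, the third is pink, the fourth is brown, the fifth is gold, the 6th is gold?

Multiply the conditional probability of each draw in order, with replacement (the composition resets each draw).
P = (4/22) · (9/22) · (9/22) · (4/22) · (9/22) · (9/22) = 6561/7086244 ≈ 0.0009.

6561/7086244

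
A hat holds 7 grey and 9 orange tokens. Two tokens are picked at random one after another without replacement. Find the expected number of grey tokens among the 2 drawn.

7/8

By linearity of expectation, E[X] = Σ P(draw i is grey); by symmetry each draw (even without replacement) has P(grey) = 7/16.
E[X] = 2 · 7/16 = 7/8 ≈ 0.8750.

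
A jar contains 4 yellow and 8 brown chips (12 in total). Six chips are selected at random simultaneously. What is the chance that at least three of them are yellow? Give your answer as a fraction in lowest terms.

3/11

Sum the hypergeometric tail for j = 3,…,4 yellow chips.
Favorable = C(4,3)·C(8,3) + C(4,4)·C(8,2) = 252; total = C(12,6) = 924.
P = 252/924 = 3/11 ≈ 0.2727.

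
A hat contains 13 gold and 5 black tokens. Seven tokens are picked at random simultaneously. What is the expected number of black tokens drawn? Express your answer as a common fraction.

35/18

By linearity of expectation, E[X] = Σ P(draw i is black); by symmetry each draw (even without replacement) has P(black) = 5/18.
E[X] = 7 · 5/18 = 35/18 ≈ 1.9444.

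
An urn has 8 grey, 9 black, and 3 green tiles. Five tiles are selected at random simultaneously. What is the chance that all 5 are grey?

Unordered draws without replacement: count favorable combinations over C(20,5).
Favorable = C(8,5) · C(9,0) · C(3,0) = 56; total = C(20,5) = 15504.
P = 56/15504 = 7/1938 ≈ 0.0036.

7/1938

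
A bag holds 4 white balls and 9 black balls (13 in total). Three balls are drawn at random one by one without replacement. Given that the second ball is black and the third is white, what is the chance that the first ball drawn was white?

3/11

P(first=white and the second ball is black and the third is white) = (4/13)·(9/12)·(3/11) = 9/143.
P(E) = Σ over first color = 9/143 + 24/143 = 3/13.
By Bayes, P(first=white | E) = 9/143 / 3/13 = 3/11 ≈ 0.2727.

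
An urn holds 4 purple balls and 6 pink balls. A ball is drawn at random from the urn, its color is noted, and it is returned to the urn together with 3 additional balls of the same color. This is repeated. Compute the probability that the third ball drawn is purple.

2/5

Sum over the four possibilities for the first two draws (purple/not-purple each), tracking how the purple count and total change by +3 per draw.
P(third is purple) = 2/5 ≈ 0.4000. (In a Pólya urn every draw has the same marginal probability 4/10.)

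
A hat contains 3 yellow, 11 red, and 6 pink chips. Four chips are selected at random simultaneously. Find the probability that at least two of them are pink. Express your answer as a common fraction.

332/969

Sum the hypergeometric tail for j = 2,…,4 pink chips.
Favorable = C(6,2)·C(14,2) + C(6,3)·C(14,1) + C(6,4)·C(14,0) = 1660; total = C(20,4) = 4845.
P = 1660/4845 = 332/969 ≈ 0.3426.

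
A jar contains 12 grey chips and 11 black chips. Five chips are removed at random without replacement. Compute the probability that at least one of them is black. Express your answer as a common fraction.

Use the complement: P(at least one black) = 1 − P(no black).
P(none) = C(12,5)/C(23,5) = 792/33649.
So P = 1 − 792/33649 = 2987/3059 ≈ 0.9765.

2987/3059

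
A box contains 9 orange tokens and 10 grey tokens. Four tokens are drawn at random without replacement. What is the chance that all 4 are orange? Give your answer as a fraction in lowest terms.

21/646

Unordered draws without replacement: count favorable combinations over C(19,4).
Favorable = C(9,4) · C(10,0) = 126; total = C(19,4) = 3876.
P = 126/3876 = 21/646 ≈ 0.0325.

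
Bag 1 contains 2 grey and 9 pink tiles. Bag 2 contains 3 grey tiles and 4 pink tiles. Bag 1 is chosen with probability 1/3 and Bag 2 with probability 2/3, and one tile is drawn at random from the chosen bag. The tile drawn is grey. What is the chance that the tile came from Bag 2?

P(grey | Bag 1) = 2/11; P(grey | Bag 2) = 3/7.
P(grey) = 1/3·2/11 + 2/3·3/7 = 80/231.
By Bayes' rule, P(Bag 2 | grey) = 2/7 / 80/231 = 33/40 ≈ 0.8250.

33/40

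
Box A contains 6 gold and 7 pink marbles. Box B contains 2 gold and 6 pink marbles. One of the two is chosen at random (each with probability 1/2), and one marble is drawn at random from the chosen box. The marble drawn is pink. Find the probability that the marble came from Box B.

39/67

P(pink | Box A) = 7/13; P(pink | Box B) = 3/4.
P(pink) = 1/2·7/13 + 1/2·3/4 = 67/104.
By Bayes' rule, P(Box B | pink) = 3/8 / 67/104 = 39/67 ≈ 0.5821.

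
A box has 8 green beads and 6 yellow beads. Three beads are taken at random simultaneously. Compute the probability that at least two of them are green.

8/13

Sum the hypergeometric tail for j = 2,…,3 green beads.
Favorable = C(8,2)·C(6,1) + C(8,3)·C(6,0) = 224; total = C(14,3) = 364.
P = 224/364 = 8/13 ≈ 0.6154.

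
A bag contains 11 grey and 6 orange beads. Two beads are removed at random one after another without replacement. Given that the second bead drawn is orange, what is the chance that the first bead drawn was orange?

P(first=orange and the second bead drawn is orange) = (6/17)·(5/16) = 15/136.
P(the second bead drawn is orange) = Σ over first color = 33/136 + 15/136 = 6/17.
By Bayes, P(first=orange | the second bead drawn is orange) = 15/136 / 6/17 = 5/16 ≈ 0.3125.

5/16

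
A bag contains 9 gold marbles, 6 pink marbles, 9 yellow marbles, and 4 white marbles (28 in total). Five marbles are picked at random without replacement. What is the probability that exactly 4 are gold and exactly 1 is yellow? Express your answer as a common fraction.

3/260

Unordered draws without replacement: count favorable combinations over C(28,5).
Favorable = C(9,4) · C(6,0) · C(9,1) · C(4,0) = 1134; total = C(28,5) = 98280.
P = 1134/98280 = 3/260 ≈ 0.0115.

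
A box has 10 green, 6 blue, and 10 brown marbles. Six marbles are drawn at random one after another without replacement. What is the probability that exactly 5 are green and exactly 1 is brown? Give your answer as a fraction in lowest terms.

Unordered draws without replacement: count favorable combinations over C(26,6).
Favorable = C(10,5) · C(6,0) · C(10,1) = 2520; total = C(26,6) = 230230.
P = 2520/230230 = 36/3289 ≈ 0.0109.

36/3289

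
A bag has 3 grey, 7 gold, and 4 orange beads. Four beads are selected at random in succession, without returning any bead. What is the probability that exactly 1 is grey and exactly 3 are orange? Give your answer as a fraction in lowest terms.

Unordered draws without replacement: count favorable combinations over C(14,4).
Favorable = C(3,1) · C(7,0) · C(4,3) = 12; total = C(14,4) = 1001.
P = 12/1001 = 12/1001 ≈ 0.0120.

12/1001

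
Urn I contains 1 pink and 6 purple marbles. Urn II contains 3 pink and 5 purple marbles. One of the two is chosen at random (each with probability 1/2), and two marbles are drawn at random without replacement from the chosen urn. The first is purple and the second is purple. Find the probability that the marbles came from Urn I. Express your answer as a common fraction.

2/3

P(E | Urn I) = 5/7; P(E | Urn II) = 5/14.
P(E) = 1/2·5/7 + 1/2·5/14 = 15/28.
By Bayes' rule, P(Urn I | E) = 5/14 / 15/28 = 2/3 ≈ 0.6667.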